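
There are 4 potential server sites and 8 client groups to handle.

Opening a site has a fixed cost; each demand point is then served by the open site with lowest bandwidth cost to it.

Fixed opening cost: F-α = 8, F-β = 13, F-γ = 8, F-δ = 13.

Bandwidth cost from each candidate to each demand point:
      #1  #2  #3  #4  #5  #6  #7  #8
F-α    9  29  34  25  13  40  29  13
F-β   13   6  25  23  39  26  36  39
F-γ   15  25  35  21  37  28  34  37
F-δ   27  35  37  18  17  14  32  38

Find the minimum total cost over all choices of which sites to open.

161

Open {F-α, F-β, F-δ}: assign each demand point to its cheapest open site.
  #1→F-α 9, #2→F-β 6, #3→F-β 25, #4→F-δ 18, #5→F-α 13, #6→F-δ 14, #7→F-α 29, #8→F-α 13
  bandwidth cost 127, fixed 34 → total 161.
Compare {F-α, F-β}: bandwidth cost 144 + fixed 21 = 165.
Compare {F-α, F-β, F-γ, F-δ}: bandwidth cost 127 + fixed 42 = 169.
Compare {F-α, F-β, F-γ}: bandwidth cost 142 + fixed 29 = 171.
All other subsets cost ≥ 165. Minimum total cost: 161.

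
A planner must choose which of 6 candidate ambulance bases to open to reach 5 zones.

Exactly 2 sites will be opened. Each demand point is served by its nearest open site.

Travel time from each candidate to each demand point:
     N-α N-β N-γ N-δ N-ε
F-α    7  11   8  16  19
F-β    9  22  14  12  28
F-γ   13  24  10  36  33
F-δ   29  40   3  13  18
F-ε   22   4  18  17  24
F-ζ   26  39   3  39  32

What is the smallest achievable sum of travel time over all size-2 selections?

52

Open {F-α, F-δ}.
  N-α→F-α 7, N-β→F-α 11, N-γ→F-δ 3, N-δ→F-δ 13, N-ε→F-δ 18  ⇒ total 52.
Compare {F-α, F-ε}: total 54.
Compare {F-α, F-ζ}: total 56.
No size-2 selection does better; minimum is 52.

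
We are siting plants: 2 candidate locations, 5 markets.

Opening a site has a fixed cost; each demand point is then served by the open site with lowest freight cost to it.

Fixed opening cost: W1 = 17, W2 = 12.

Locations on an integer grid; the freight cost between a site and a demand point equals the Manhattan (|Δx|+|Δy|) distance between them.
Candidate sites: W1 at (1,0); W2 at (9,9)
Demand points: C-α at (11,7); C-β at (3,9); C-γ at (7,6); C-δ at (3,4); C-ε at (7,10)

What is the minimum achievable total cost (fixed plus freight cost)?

Open {W2}: assign each demand point to its cheapest open site.
  C-α→W2 4, C-β→W2 6, C-γ→W2 5, C-δ→W2 11, C-ε→W2 3
  freight cost 29, fixed 12 → total 41.
Compare {W1, W2}: freight cost 24 + fixed 29 = 53.
Compare {W1}: freight cost 62 + fixed 17 = 79.

41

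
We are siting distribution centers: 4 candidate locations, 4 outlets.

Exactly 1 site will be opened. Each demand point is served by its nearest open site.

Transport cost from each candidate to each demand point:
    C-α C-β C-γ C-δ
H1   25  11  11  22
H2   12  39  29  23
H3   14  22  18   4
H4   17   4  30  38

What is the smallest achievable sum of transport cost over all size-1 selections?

58

Open {H3}.
  C-α→H3 14, C-β→H3 22, C-γ→H3 18, C-δ→H3 4  ⇒ total 58.
Compare {H1}: total 69.
Compare {H4}: total 89.
No size-1 selection does better; minimum is 58.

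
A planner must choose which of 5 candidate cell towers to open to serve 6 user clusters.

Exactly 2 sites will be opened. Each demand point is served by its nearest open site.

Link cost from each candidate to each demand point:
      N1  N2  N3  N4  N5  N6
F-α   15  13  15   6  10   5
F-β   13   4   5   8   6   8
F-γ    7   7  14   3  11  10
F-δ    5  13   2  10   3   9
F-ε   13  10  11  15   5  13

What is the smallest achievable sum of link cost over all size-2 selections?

Open {F-γ, F-δ}.
  N1→F-δ 5, N2→F-γ 7, N3→F-δ 2, N4→F-γ 3, N5→F-δ 3, N6→F-δ 9  ⇒ total 29.
Compare {F-β, F-δ}: total 30.
Compare {F-β, F-γ}: total 33.
No size-2 selection does better; minimum is 29.

29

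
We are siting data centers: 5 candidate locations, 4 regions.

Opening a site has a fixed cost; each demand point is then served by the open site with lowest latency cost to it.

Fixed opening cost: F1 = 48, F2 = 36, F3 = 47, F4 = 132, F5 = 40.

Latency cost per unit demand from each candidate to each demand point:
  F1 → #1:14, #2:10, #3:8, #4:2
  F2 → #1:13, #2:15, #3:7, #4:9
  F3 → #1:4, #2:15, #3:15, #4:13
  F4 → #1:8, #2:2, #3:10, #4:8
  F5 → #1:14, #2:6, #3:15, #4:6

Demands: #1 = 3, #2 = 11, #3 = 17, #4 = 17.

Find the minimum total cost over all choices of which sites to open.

Open {F1, F5}: assign each demand point to its cheapest open site.
  #1→F1 3×14=42, #2→F5 11×6=66, #3→F1 17×8=136, #4→F1 17×2=34
  latency cost 278, fixed 88 → total 366.
Compare {F1}: latency cost 322 + fixed 48 = 370.
Compare {F1, F2, F5}: latency cost 258 + fixed 124 = 382.
Compare {F1, F3, F5}: latency cost 248 + fixed 135 = 383.
All other subsets cost ≥ 370. Minimum total cost: 366.

366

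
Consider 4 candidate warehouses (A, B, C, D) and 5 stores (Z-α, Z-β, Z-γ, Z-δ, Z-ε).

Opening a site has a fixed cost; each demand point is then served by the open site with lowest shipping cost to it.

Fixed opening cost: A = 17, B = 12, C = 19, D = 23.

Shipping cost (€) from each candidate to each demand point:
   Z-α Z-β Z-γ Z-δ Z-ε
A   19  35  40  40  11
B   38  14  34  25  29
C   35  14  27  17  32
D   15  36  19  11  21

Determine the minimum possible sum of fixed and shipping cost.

Open {B, D}: assign each demand point to its cheapest open site.
  Z-α→D 15, Z-β→B 14, Z-γ→D 19, Z-δ→D 11, Z-ε→D 21
  shipping cost 80, fixed 35 → total 115.
Compare {C, D}: shipping cost 80 + fixed 42 = 122.
Compare {A, B, D}: shipping cost 70 + fixed 52 = 122.
Compare {A, C}: shipping cost 88 + fixed 36 = 124.
All other subsets cost ≥ 122. Minimum total cost: 115.

115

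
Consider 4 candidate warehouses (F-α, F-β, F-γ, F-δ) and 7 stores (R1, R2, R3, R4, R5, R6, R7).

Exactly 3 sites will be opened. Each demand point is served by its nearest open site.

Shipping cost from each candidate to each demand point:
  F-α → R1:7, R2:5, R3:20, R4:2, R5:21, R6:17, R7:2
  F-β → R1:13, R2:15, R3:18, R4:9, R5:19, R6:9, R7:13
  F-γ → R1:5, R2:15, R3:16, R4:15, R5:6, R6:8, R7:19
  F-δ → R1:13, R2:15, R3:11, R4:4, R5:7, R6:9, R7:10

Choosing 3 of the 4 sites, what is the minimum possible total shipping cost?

Open {F-α, F-γ, F-δ}.
  R1→F-γ 5, R2→F-α 5, R3→F-δ 11, R4→F-α 2, R5→F-γ 6, R6→F-γ 8, R7→F-α 2  ⇒ total 39.
Compare {F-α, F-β, F-δ}: total 43.
Compare {F-α, F-β, F-γ}: total 44.
No size-3 selection does better; minimum is 39.

39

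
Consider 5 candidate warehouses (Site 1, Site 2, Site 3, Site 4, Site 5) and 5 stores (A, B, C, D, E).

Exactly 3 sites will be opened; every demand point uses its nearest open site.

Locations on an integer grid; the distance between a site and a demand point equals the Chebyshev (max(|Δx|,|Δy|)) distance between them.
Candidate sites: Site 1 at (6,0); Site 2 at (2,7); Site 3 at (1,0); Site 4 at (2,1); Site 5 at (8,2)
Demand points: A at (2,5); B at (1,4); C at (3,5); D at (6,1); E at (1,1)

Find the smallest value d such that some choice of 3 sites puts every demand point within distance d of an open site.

Open {Site 1, Site 2, Site 3}.
  Farthest demand point is B at distance 3 (to Site 2); all others are ≤ 3.
With {Site 1, Site 2, Site 4} the worst case is 3.
With {Site 2, Site 3, Site 5} the worst case is 3.
No size-3 selection achieves below 3.

3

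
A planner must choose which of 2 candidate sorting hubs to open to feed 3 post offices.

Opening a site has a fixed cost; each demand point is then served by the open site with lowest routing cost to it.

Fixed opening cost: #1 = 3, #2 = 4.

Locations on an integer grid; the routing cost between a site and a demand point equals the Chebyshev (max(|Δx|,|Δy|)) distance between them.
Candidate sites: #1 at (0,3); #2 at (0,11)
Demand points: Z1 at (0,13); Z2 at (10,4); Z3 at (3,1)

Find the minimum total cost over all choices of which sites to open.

22

Open {#1, #2}: assign each demand point to its cheapest open site.
  Z1→#2 2, Z2→#1 10, Z3→#1 3
  routing cost 15, fixed 7 → total 22.
Compare {#1}: routing cost 23 + fixed 3 = 26.
Compare {#2}: routing cost 22 + fixed 4 = 26.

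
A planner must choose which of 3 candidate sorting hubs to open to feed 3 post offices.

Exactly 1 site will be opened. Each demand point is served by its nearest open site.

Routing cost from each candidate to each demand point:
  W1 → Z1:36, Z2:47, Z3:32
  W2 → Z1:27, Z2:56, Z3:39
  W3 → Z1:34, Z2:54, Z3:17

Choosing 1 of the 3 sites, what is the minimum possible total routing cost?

Open {W3}.
  Z1→W3 34, Z2→W3 54, Z3→W3 17  ⇒ total 105.
Compare {W1}: total 115.
Compare {W2}: total 122.

105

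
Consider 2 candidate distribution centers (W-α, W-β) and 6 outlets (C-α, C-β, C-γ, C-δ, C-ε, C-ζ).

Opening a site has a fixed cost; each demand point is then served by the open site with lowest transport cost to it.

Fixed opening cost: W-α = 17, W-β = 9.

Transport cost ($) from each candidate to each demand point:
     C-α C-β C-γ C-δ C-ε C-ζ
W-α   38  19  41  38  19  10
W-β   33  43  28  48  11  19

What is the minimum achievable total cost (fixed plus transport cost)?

165

Open {W-α, W-β}: assign each demand point to its cheapest open site.
  C-α→W-β 33, C-β→W-α 19, C-γ→W-β 28, C-δ→W-α 38, C-ε→W-β 11, C-ζ→W-α 10
  transport cost 139, fixed 26 → total 165.
Compare {W-α}: transport cost 165 + fixed 17 = 182.
Compare {W-β}: transport cost 182 + fixed 9 = 191.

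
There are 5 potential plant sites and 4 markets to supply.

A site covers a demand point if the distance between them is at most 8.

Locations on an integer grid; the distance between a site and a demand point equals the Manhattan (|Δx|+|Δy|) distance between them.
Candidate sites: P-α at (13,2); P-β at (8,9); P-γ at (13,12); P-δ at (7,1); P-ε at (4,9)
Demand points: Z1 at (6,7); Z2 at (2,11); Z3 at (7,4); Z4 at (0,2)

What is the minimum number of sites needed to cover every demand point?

2

Coverage sets (demand points within 8 of each site):
  P-α: {Z3}
  P-β: {Z1, Z2, Z3}
  P-γ: {}
  P-δ: {Z1, Z3, Z4}
  P-ε: {Z1, Z2, Z3}
No single site covers all 4 demand points.
But {P-β, P-δ} covers everything, so the minimum is 2.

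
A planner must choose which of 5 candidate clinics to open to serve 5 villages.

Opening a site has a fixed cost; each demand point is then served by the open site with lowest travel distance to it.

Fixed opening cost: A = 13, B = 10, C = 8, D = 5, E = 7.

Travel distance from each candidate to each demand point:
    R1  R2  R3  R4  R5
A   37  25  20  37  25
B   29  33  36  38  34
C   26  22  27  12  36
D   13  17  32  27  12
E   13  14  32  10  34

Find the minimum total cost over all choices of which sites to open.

Open {D, E}: assign each demand point to its cheapest open site.
  R1→D 13, R2→E 14, R3→D 32, R4→E 10, R5→D 12
  travel distance 81, fixed 12 → total 93.
Compare {C, D}: travel distance 81 + fixed 13 = 94.
Compare {A, D, E}: travel distance 69 + fixed 25 = 94.
Compare {C, D, E}: travel distance 76 + fixed 20 = 96.
All other subsets cost ≥ 94. Minimum total cost: 93.

93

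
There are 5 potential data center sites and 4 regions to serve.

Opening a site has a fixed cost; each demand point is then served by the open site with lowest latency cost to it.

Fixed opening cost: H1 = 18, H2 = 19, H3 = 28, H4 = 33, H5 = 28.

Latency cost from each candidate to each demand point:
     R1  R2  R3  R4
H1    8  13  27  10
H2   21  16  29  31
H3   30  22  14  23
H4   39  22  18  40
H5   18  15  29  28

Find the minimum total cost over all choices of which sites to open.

Open {H1}: assign each demand point to its cheapest open site.
  R1→H1 8, R2→H1 13, R3→H1 27, R4→H1 10
  latency cost 58, fixed 18 → total 76.
Compare {H1, H3}: latency cost 45 + fixed 46 = 91.
Compare {H1, H2}: latency cost 58 + fixed 37 = 95.
Compare {H1, H4}: latency cost 49 + fixed 51 = 100.
All other subsets cost ≥ 91. Minimum total cost: 76.

76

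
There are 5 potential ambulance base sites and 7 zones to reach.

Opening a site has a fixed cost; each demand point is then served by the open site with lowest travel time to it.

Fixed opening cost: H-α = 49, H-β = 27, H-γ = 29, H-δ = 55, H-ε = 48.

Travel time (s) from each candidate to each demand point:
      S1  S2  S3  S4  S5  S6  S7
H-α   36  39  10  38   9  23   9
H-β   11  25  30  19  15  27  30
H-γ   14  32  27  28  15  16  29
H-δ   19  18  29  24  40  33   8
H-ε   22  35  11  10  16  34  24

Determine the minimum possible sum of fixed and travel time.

Open {H-α, H-β}: assign each demand point to its cheapest open site.
  S1→H-β 11, S2→H-β 25, S3→H-α 10, S4→H-β 19, S5→H-α 9, S6→H-α 23, S7→H-α 9
  travel time 106, fixed 76 → total 182.
Compare {H-β}: travel time 157 + fixed 27 = 184.
Compare {H-γ}: travel time 161 + fixed 29 = 190.
Compare {H-α, H-γ}: travel time 118 + fixed 78 = 196.
All other subsets cost ≥ 184. Minimum total cost: 182.

182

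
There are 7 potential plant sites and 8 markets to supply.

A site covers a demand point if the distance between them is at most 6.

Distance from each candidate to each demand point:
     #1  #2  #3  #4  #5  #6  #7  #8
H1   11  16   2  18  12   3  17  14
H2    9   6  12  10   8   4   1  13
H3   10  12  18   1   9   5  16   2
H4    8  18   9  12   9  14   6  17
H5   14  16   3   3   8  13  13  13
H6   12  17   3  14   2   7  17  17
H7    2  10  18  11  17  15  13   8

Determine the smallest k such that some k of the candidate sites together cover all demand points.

4

Coverage sets (demand points within 6 of each site):
  H1: {#3, #6}
  H2: {#2, #6, #7}
  H3: {#4, #6, #8}
  H4: {#7}
  H5: {#3, #4}
  H6: {#3, #5}
  H7: {#1}
No 3 sites suffice: every size-3 union leaves at least one demand point uncovered.
But {H2, H3, H6, H7} covers everything, so the minimum is 4.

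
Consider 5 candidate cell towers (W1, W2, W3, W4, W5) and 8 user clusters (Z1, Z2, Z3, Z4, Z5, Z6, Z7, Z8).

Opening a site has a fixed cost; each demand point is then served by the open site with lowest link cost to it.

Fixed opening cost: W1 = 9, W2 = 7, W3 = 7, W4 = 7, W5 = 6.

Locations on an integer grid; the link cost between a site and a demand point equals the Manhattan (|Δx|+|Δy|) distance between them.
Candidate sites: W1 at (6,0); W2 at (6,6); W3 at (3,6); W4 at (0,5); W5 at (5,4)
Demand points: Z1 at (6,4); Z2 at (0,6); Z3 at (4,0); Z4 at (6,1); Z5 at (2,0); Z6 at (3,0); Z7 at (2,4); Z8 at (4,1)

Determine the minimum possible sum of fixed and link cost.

37

Open {W1, W4}: assign each demand point to its cheapest open site.
  Z1→W1 4, Z2→W4 1, Z3→W1 2, Z4→W1 1, Z5→W1 4, Z6→W1 3, Z7→W4 3, Z8→W1 3
  link cost 21, fixed 16 → total 37.
Compare {W1, W3}: link cost 23 + fixed 16 = 39.
Compare {W1, W5}: link cost 24 + fixed 15 = 39.
Compare {W1, W4, W5}: link cost 18 + fixed 22 = 40.
All other subsets cost ≥ 39. Minimum total cost: 37.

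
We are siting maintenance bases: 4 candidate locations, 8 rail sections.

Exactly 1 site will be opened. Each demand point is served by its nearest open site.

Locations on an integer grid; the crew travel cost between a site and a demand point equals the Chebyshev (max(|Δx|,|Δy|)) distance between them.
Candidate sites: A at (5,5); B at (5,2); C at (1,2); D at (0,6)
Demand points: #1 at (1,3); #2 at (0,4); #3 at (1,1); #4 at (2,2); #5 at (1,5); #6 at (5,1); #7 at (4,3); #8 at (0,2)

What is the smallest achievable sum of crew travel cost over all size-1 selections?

Open {C}.
  #1→C 1, #2→C 2, #3→C 1, #4→C 1, #5→C 3, #6→C 4, #7→C 3, #8→C 1  ⇒ total 16.
Compare {B}: total 27.
Compare {D}: total 28.
No size-1 selection does better; minimum is 16.

16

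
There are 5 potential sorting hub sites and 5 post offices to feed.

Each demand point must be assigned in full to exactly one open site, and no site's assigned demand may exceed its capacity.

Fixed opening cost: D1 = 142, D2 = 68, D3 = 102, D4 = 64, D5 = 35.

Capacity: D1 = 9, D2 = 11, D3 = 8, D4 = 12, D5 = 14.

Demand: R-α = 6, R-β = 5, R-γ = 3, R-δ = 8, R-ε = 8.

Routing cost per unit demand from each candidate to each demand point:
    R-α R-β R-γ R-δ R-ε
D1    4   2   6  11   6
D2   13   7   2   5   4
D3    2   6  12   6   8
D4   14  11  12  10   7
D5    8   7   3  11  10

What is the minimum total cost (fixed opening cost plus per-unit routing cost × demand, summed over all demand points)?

Open {D2, D4, D5}; cheapest assignment that respects the capacities:
  D2 (cap 11, load 11): R-γ, R-δ — cost 3×2 + 8×5 = 46
  D4 (cap 12, load 8): R-ε — cost 8×7 = 56
  D5 (cap 14, load 11): R-α, R-β — cost 6×8 + 5×7 = 83
  Shipping 185, fixed 167 → total 352.
  Any other capacity-feasible assignment to {D2, D4, D5} ships for at least 185.
Compare {D2, D3, D5}: its best feasible assignment gives total 374.
Compare {D3, D4, D5}: its best feasible assignment gives total 397.
Every other set of open sites that can feasibly serve all demand totals ≥ 374 even under its best assignment. Minimum: 352.

352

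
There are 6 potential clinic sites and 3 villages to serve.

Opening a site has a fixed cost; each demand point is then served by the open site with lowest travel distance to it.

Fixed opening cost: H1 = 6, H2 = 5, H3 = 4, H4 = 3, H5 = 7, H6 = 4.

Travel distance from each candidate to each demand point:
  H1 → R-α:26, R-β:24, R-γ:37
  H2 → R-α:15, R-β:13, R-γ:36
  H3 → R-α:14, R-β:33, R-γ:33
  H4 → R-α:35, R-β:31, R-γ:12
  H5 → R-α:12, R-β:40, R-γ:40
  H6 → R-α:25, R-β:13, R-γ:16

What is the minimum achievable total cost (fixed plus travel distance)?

Open {H2, H4}: assign each demand point to its cheapest open site.
  R-α→H2 15, R-β→H2 13, R-γ→H4 12
  travel distance 40, fixed 8 → total 48.
Compare {H3, H4, H6}: travel distance 39 + fixed 11 = 50.
Compare {H3, H6}: travel distance 43 + fixed 8 = 51.
Compare {H2, H3, H4}: travel distance 39 + fixed 12 = 51.
All other subsets cost ≥ 50. Minimum total cost: 48.

48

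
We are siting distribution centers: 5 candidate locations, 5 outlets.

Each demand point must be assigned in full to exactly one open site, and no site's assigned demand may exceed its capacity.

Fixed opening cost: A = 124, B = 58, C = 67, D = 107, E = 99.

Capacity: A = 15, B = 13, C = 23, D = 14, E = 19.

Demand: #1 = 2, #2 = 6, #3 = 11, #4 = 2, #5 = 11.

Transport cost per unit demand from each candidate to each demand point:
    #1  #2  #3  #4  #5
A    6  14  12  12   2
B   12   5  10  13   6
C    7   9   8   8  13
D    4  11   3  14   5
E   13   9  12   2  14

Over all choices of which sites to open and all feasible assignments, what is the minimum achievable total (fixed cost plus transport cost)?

363

Open {B, C}; cheapest assignment that respects the capacities:
  B (cap 13, load 11): #5 — cost 11×6 = 66
  C (cap 23, load 21): #1, #2, #3, #4 — cost 2×7 + 6×9 + 11×8 + 2×8 = 172
  Shipping 238, fixed 125 → total 363.
  Any other capacity-feasible assignment to {B, C} ships for at least 238.
Compare {A, C}: its best feasible assignment gives total 383.
Compare {C, D}: its best feasible assignment gives total 395.
Every other set of open sites that can feasibly serve all demand totals ≥ 383 even under its best assignment. Minimum: 363.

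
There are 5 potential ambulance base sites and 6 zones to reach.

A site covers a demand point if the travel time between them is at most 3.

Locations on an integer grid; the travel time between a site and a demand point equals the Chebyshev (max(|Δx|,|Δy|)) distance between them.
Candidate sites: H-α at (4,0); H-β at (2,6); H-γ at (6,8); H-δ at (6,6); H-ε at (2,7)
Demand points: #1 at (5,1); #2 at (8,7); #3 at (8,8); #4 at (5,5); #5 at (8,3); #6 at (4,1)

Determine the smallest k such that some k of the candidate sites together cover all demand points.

Coverage sets (demand points within 3 of each site):
  H-α: {#1, #6}
  H-β: {#4}
  H-γ: {#2, #3, #4}
  H-δ: {#2, #3, #4, #5}
  H-ε: {#4}
No single site covers all 6 demand points.
But {H-α, H-δ} covers everything, so the minimum is 2.

2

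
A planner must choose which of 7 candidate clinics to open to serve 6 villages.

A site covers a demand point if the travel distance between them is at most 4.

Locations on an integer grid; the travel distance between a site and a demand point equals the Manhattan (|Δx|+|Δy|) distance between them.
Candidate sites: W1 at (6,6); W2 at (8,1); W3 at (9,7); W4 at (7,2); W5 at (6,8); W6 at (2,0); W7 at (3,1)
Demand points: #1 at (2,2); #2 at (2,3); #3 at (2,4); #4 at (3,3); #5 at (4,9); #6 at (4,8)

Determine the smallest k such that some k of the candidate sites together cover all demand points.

Coverage sets (demand points within 4 of each site):
  W1: {#6}
  W2: {}
  W3: {}
  W4: {}
  W5: {#5, #6}
  W6: {#1, #2, #3, #4}
  W7: {#1, #2, #3, #4}
No single site covers all 6 demand points.
But {W5, W6} covers everything, so the minimum is 2.

2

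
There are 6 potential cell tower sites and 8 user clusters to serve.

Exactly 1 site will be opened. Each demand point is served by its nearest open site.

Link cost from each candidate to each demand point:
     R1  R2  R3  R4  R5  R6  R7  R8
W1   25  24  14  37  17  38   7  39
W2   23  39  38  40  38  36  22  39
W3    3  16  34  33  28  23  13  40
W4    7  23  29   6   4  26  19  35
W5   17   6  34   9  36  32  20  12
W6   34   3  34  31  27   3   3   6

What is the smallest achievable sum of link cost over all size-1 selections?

Open {W6}.
  R1→W6 34, R2→W6 3, R3→W6 34, R4→W6 31, R5→W6 27, R6→W6 3, R7→W6 3, R8→W6 6  ⇒ total 141.
Compare {W4}: total 149.
Compare {W5}: total 166.
No size-1 selection does better; minimum is 141.

141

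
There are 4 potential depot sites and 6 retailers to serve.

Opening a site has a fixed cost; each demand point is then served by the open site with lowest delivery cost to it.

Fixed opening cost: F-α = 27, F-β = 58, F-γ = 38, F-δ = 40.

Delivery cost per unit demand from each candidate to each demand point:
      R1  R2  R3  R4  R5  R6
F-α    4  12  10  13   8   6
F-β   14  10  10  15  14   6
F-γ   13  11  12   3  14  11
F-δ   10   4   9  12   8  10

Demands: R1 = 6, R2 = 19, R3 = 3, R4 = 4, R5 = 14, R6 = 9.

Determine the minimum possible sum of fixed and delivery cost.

408

Open {F-α, F-δ}: assign each demand point to its cheapest open site.
  R1→F-α 6×4=24, R2→F-δ 19×4=76, R3→F-δ 3×9=27, R4→F-δ 4×12=48, R5→F-α 14×8=112, R6→F-α 9×6=54
  delivery cost 341, fixed 67 → total 408.
Compare {F-α, F-γ, F-δ}: delivery cost 305 + fixed 105 = 410.
Compare {F-δ}: delivery cost 413 + fixed 40 = 453.
Compare {F-γ, F-δ}: delivery cost 377 + fixed 78 = 455.
All other subsets cost ≥ 410. Minimum total cost: 408.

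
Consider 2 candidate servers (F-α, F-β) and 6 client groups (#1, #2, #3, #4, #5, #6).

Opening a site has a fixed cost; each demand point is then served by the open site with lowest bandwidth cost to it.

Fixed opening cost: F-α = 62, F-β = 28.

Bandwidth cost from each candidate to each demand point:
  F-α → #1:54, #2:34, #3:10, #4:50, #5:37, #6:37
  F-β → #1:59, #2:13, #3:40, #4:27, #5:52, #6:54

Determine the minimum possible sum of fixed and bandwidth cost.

268

Open {F-α, F-β}: assign each demand point to its cheapest open site.
  #1→F-α 54, #2→F-β 13, #3→F-α 10, #4→F-β 27, #5→F-α 37, #6→F-α 37
  bandwidth cost 178, fixed 90 → total 268.
Compare {F-β}: bandwidth cost 245 + fixed 28 = 273.
Compare {F-α}: bandwidth cost 222 + fixed 62 = 284.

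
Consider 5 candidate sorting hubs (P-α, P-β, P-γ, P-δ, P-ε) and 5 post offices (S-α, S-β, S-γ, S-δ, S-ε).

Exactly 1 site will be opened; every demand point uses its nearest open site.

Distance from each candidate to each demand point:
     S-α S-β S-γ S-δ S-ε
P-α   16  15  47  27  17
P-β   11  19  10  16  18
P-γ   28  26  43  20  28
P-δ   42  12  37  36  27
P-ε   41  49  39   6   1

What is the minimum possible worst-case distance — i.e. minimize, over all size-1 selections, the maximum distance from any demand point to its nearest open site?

19

Open {P-β}.
  Farthest demand point is S-β at distance 19 (to P-β); all others are ≤ 19.
With {P-δ} the worst case is 42.
With {P-γ} the worst case is 43.
No size-1 selection achieves below 19.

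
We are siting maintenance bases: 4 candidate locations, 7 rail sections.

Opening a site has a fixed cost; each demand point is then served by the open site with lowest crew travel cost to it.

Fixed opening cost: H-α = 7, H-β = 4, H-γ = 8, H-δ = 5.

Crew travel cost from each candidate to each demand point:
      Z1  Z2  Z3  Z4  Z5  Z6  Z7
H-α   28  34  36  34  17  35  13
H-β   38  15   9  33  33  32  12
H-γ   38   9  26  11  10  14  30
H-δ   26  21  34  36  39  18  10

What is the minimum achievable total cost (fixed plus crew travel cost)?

106

Open {H-β, H-γ, H-δ}: assign each demand point to its cheapest open site.
  Z1→H-δ 26, Z2→H-γ 9, Z3→H-β 9, Z4→H-γ 11, Z5→H-γ 10, Z6→H-γ 14, Z7→H-δ 10
  crew travel cost 89, fixed 17 → total 106.
Compare {H-α, H-β, H-γ}: crew travel cost 93 + fixed 19 = 112.
Compare {H-α, H-β, H-γ, H-δ}: crew travel cost 89 + fixed 24 = 113.
Compare {H-β, H-γ}: crew travel cost 103 + fixed 12 = 115.
All other subsets cost ≥ 112. Minimum total cost: 106.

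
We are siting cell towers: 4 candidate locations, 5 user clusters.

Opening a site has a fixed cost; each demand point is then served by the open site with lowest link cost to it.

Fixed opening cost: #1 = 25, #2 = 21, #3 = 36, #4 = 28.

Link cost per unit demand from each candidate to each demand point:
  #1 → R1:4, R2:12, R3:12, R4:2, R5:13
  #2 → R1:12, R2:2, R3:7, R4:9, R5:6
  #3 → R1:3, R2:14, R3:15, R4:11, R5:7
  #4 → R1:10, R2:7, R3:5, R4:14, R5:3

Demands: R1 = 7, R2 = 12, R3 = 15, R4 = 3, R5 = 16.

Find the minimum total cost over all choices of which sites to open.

255

Open {#1, #2, #4}: assign each demand point to its cheapest open site.
  R1→#1 7×4=28, R2→#2 12×2=24, R3→#4 15×5=75, R4→#1 3×2=6, R5→#4 16×3=48
  link cost 181, fixed 74 → total 255.
Compare {#2, #3, #4}: link cost 195 + fixed 85 = 280.
Compare {#1, #2, #3, #4}: link cost 174 + fixed 110 = 284.
Compare {#2, #4}: link cost 244 + fixed 49 = 293.
All other subsets cost ≥ 280. Minimum total cost: 255.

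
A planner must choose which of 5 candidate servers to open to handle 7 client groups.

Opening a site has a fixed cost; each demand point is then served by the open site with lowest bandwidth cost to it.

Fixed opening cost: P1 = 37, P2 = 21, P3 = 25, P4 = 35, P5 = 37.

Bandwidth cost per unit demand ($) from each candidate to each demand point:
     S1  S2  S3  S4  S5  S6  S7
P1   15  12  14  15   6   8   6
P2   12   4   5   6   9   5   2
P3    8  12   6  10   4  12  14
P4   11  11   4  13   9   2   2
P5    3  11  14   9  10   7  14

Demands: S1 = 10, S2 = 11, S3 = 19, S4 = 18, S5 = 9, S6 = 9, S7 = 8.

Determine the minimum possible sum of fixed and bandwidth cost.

Open {P2, P3, P4, P5}: assign each demand point to its cheapest open site.
  S1→P5 10×3=30, S2→P2 11×4=44, S3→P4 19×4=76, S4→P2 18×6=108, S5→P3 9×4=36, S6→P4 9×2=18, S7→P2 8×2=16
  bandwidth cost 328, fixed 118 → total 446.
Compare {P2, P3, P5}: bandwidth cost 374 + fixed 83 = 457.
Compare {P2, P3, P4}: bandwidth cost 378 + fixed 81 = 459.
Compare {P2, P4, P5}: bandwidth cost 373 + fixed 93 = 466.
All other subsets cost ≥ 457. Minimum total cost: 446.

446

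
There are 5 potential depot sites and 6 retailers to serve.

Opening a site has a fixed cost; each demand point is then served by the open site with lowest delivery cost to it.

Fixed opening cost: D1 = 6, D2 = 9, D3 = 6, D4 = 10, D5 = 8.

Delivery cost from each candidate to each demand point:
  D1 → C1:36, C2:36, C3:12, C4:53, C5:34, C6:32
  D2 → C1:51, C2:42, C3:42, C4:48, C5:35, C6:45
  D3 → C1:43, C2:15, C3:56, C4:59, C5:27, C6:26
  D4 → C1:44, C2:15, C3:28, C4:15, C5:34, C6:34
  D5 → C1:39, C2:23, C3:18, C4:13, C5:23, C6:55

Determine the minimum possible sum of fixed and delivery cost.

145

Open {D1, D3, D5}: assign each demand point to its cheapest open site.
  C1→D1 36, C2→D3 15, C3→D1 12, C4→D5 13, C5→D5 23, C6→D3 26
  delivery cost 125, fixed 20 → total 145.
Compare {D3, D5}: delivery cost 134 + fixed 14 = 148.
Compare {D1, D5}: delivery cost 139 + fixed 14 = 153.
Compare {D1, D3, D4}: delivery cost 131 + fixed 22 = 153.
All other subsets cost ≥ 148. Minimum total cost: 145.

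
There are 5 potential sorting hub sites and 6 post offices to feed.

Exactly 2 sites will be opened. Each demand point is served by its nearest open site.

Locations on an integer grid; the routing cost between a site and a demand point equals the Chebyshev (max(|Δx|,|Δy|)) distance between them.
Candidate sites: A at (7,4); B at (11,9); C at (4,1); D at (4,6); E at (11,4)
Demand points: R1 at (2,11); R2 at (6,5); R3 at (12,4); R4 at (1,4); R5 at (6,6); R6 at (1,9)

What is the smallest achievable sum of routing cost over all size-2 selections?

16

Open {D, E}.
  R1→D 5, R2→D 2, R3→E 1, R4→D 3, R5→D 2, R6→D 3  ⇒ total 16.
Compare {A, D}: total 19.
Compare {B, D}: total 20.
No size-2 selection does better; minimum is 16.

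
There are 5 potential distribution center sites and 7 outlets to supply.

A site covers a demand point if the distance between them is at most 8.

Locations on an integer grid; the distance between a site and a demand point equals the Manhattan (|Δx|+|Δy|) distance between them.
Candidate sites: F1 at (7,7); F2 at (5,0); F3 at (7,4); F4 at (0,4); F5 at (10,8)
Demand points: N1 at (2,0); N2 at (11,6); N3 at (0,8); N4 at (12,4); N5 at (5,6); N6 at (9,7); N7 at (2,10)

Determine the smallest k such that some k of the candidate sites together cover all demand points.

2

Coverage sets (demand points within 8 of each site):
  F1: {N2, N3, N4, N5, N6, N7}
  F2: {N1, N5}
  F3: {N2, N4, N5, N6}
  F4: {N1, N3, N5, N7}
  F5: {N2, N4, N5, N6}
No single site covers all 7 demand points.
But {F1, F2} covers everything, so the minimum is 2.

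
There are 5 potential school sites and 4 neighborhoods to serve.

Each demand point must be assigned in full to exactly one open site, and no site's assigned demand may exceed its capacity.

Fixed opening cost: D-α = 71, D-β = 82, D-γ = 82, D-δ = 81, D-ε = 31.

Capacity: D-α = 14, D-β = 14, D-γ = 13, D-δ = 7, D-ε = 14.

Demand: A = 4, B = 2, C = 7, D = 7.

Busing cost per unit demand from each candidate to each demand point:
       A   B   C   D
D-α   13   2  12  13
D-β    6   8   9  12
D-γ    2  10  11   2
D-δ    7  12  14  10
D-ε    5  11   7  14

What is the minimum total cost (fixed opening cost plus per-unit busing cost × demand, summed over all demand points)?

Open {D-γ, D-ε}; cheapest assignment that respects the capacities:
  D-γ (cap 13, load 13): A, B, D — cost 4×2 + 2×10 + 7×2 = 42
  D-ε (cap 14, load 7): C — cost 7×7 = 49
  Shipping 91, fixed 113 → total 204.
  Any other capacity-feasible assignment to {D-γ, D-ε} ships for at least 91.
Compare {D-α, D-γ, D-ε}: its best feasible assignment gives total 259.
Compare {D-α, D-γ}: its best feasible assignment gives total 263.
Every other set of open sites that can feasibly serve all demand totals ≥ 259 even under its best assignment. Minimum: 204.

204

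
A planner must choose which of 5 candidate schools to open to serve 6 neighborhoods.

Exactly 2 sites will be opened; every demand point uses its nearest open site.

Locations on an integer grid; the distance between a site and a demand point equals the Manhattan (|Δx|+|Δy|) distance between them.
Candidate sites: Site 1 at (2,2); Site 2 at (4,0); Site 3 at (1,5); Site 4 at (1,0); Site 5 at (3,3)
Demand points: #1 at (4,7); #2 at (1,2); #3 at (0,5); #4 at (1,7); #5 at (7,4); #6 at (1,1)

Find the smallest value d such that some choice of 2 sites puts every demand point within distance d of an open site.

5

Open {Site 3, Site 5}.
  Farthest demand point is #1 at distance 5 (to Site 3); all others are ≤ 5.
With {Site 1, Site 5} the worst case is 6.
With {Site 2, Site 5} the worst case is 6.
No size-2 selection achieves below 5.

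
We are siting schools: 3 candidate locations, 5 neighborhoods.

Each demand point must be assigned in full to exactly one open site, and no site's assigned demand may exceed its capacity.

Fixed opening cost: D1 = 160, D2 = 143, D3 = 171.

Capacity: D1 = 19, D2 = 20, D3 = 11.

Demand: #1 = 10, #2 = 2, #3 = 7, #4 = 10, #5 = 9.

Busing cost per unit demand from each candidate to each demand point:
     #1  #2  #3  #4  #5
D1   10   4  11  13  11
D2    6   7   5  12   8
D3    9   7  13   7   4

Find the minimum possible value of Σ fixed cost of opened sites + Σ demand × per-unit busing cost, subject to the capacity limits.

Open {D1, D2}; cheapest assignment that respects the capacities:
  D1 (cap 19, load 19): #4, #5 — cost 10×13 + 9×11 = 229
  D2 (cap 20, load 19): #1, #2, #3 — cost 10×6 + 2×7 + 7×5 = 109
  Shipping 338, fixed 303 → total 641.
  Any other capacity-feasible assignment to {D1, D2} ships for at least 338.
Compare {D1, D2, D3}: its best feasible assignment gives total 743.
Every other set of open sites that can feasibly serve all demand totals ≥ 743 even under its best assignment. Minimum: 641.

641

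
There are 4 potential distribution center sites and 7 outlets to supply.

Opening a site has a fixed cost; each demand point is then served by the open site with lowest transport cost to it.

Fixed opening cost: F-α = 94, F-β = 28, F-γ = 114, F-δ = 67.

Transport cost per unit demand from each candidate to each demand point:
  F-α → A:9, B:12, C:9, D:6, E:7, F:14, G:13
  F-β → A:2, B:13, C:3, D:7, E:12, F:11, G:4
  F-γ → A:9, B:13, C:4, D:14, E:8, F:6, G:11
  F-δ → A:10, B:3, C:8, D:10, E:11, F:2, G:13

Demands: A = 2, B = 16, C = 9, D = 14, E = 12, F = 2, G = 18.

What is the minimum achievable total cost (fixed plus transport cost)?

480

Open {F-β, F-δ}: assign each demand point to its cheapest open site.
  A→F-β 2×2=4, B→F-δ 16×3=48, C→F-β 9×3=27, D→F-β 14×7=98, E→F-δ 12×11=132, F→F-δ 2×2=4, G→F-β 18×4=72
  transport cost 385, fixed 95 → total 480.
Compare {F-α, F-β, F-δ}: transport cost 323 + fixed 189 = 512.
Compare {F-β, F-γ, F-δ}: transport cost 349 + fixed 209 = 558.
Compare {F-β}: transport cost 575 + fixed 28 = 603.
All other subsets cost ≥ 512. Minimum total cost: 480.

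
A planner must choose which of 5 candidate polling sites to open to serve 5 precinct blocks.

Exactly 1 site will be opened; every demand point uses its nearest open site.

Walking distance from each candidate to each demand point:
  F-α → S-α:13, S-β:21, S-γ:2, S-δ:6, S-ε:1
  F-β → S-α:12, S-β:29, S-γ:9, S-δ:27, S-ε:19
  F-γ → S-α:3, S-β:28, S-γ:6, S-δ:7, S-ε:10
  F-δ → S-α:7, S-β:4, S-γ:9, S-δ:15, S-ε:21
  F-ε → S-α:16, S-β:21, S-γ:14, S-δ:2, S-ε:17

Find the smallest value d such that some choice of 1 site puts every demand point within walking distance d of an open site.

Open {F-α}.
  Farthest demand point is S-β at walking distance 21 (to F-α); all others are ≤ 21.
With {F-δ} the worst case is 21.
With {F-ε} the worst case is 21.
No size-1 selection achieves below 21.

21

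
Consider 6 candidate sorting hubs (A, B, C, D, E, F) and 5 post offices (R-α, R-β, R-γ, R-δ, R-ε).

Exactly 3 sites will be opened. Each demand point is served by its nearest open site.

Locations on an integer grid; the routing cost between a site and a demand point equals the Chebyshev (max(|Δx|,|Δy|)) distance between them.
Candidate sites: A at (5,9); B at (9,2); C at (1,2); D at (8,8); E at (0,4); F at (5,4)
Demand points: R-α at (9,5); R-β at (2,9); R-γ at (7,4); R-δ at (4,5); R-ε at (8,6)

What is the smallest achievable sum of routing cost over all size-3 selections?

Open {A, D, F}.
  R-α→D 3, R-β→A 3, R-γ→F 2, R-δ→F 1, R-ε→D 2  ⇒ total 11.
Compare {A, B, F}: total 12.
Compare {A, C, F}: total 13.
No size-3 selection does better; minimum is 11.

11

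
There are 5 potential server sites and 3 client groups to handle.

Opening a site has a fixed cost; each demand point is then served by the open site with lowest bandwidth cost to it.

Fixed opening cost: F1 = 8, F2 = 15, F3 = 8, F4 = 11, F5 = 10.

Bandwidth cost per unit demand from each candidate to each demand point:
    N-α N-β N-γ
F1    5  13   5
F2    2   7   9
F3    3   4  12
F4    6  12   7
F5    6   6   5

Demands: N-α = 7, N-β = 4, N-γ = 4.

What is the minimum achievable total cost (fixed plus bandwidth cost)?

Open {F1, F3}: assign each demand point to its cheapest open site.
  N-α→F3 7×3=21, N-β→F3 4×4=16, N-γ→F1 4×5=20
  bandwidth cost 57, fixed 16 → total 73.
Compare {F3, F5}: bandwidth cost 57 + fixed 18 = 75.
Compare {F1, F2, F3}: bandwidth cost 50 + fixed 31 = 81.
Compare {F2, F5}: bandwidth cost 58 + fixed 25 = 83.
All other subsets cost ≥ 75. Minimum total cost: 73.

73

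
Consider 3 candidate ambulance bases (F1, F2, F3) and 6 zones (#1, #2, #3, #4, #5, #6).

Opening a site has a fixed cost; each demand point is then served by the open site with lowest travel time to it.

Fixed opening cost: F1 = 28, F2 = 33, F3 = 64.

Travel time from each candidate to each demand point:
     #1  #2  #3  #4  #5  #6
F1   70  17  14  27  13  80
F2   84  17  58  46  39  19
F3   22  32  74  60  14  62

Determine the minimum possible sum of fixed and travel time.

Open {F1, F2}: assign each demand point to its cheapest open site.
  #1→F1 70, #2→F1 17, #3→F1 14, #4→F1 27, #5→F1 13, #6→F2 19
  travel time 160, fixed 61 → total 221.
Compare {F1, F2, F3}: travel time 112 + fixed 125 = 237.
Compare {F1, F3}: travel time 155 + fixed 92 = 247.
Compare {F1}: travel time 221 + fixed 28 = 249.
All other subsets cost ≥ 237. Minimum total cost: 221.

221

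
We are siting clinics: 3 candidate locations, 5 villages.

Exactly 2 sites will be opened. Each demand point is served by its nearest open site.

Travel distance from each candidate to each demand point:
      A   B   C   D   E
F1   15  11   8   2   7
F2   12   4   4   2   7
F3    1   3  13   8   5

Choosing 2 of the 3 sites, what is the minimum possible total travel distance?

15

Open {F2, F3}.
  A→F3 1, B→F3 3, C→F2 4, D→F2 2, E→F3 5  ⇒ total 15.
Compare {F1, F3}: total 19.
Compare {F1, F2}: total 29.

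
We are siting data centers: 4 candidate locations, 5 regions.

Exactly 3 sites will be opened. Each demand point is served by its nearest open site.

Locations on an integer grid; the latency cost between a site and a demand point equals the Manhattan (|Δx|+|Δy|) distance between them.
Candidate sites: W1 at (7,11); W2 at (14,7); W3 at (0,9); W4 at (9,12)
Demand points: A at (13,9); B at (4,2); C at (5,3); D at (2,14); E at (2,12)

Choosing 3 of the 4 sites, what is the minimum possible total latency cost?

Open {W1, W2, W3}.
  A→W2 3, B→W3 11, C→W1 10, D→W3 7, E→W3 5  ⇒ total 36.
Compare {W2, W3, W4}: total 37.
Compare {W1, W2, W4}: total 39.
No size-3 selection does better; minimum is 36.

36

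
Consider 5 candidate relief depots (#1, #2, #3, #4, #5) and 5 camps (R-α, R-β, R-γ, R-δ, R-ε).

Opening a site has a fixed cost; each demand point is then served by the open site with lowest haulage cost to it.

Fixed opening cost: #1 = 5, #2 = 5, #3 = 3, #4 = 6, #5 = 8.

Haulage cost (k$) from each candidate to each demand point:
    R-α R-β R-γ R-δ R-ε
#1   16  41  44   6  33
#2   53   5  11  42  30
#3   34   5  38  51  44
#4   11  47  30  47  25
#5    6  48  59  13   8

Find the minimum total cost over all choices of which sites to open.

Open {#1, #2, #5}: assign each demand point to its cheapest open site.
  R-α→#5 6, R-β→#2 5, R-γ→#2 11, R-δ→#1 6, R-ε→#5 8
  haulage cost 36, fixed 18 → total 54.
Compare {#2, #5}: haulage cost 43 + fixed 13 = 56.
Compare {#1, #2, #3, #5}: haulage cost 36 + fixed 21 = 57.
Compare {#2, #3, #5}: haulage cost 43 + fixed 16 = 59.
All other subsets cost ≥ 56. Minimum total cost: 54.

54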